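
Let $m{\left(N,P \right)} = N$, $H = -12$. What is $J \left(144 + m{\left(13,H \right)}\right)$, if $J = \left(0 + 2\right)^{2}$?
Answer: $628$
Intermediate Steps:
$J = 4$ ($J = 2^{2} = 4$)
$J \left(144 + m{\left(13,H \right)}\right) = 4 \left(144 + 13\right) = 4 \cdot 157 = 628$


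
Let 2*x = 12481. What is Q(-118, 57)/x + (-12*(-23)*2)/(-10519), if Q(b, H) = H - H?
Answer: -552/10519 ≈ -0.052476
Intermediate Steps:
x = 12481/2 (x = (½)*12481 = 12481/2 ≈ 6240.5)
Q(b, H) = 0
Q(-118, 57)/x + (-12*(-23)*2)/(-10519) = 0/(12481/2) + (-12*(-23)*2)/(-10519) = 0*(2/12481) + (276*2)*(-1/10519) = 0 + 552*(-1/10519) = 0 - 552/10519 = -552/10519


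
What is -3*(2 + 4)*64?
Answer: -1152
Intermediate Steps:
-3*(2 + 4)*64 = -3*6*64 = -18*64 = -1152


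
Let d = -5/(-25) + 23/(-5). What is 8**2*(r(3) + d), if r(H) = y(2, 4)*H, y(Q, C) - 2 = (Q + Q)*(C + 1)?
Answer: 19712/5 ≈ 3942.4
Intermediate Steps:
y(Q, C) = 2 + 2*Q*(1 + C) (y(Q, C) = 2 + (Q + Q)*(C + 1) = 2 + (2*Q)*(1 + C) = 2 + 2*Q*(1 + C))
r(H) = 22*H (r(H) = (2 + 2*2 + 2*4*2)*H = (2 + 4 + 16)*H = 22*H)
d = -22/5 (d = -5*(-1/25) + 23*(-1/5) = 1/5 - 23/5 = -22/5 ≈ -4.4000)
8**2*(r(3) + d) = 8**2*(22*3 - 22/5) = 64*(66 - 22/5) = 64*(308/5) = 19712/5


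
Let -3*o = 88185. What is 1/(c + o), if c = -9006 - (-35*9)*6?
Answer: -1/36511 ≈ -2.7389e-5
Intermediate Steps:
c = -7116 (c = -9006 - (-315)*6 = -9006 - 1*(-1890) = -9006 + 1890 = -7116)
o = -29395 (o = -⅓*88185 = -29395)
1/(c + o) = 1/(-7116 - 29395) = 1/(-36511) = -1/36511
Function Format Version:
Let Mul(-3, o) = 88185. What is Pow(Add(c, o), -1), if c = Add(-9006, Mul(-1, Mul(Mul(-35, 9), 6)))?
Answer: Rational(-1, 36511) ≈ -2.7389e-5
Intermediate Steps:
c = -7116 (c = Add(-9006, Mul(-1, Mul(-315, 6))) = Add(-9006, Mul(-1, -1890)) = Add(-9006, 1890) = -7116)
o = -29395 (o = Mul(Rational(-1, 3), 88185) = -29395)
Pow(Add(c, o), -1) = Pow(Add(-7116, -29395), -1) = Pow(-36511, -1) = Rational(-1, 36511)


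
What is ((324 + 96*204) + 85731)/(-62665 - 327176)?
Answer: -35213/129947 ≈ -0.27098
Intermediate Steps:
((324 + 96*204) + 85731)/(-62665 - 327176) = ((324 + 19584) + 85731)/(-389841) = (19908 + 85731)*(-1/389841) = 105639*(-1/389841) = -35213/129947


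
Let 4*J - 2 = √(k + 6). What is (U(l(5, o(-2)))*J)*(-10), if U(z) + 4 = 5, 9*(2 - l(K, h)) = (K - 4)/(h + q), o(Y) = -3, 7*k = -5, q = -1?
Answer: -5 - 5*√259/14 ≈ -10.748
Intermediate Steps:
k = -5/7 (k = (⅐)*(-5) = -5/7 ≈ -0.71429)
l(K, h) = 2 - (-4 + K)/(9*(-1 + h)) (l(K, h) = 2 - (K - 4)/(9*(h - 1)) = 2 - (-4 + K)/(9*(-1 + h)))
U(z) = 1 (U(z) = -4 + 5 = 1)
J = ½ + √259/28 (J = ½ + √(-5/7 + 6)/4 = ½ + √(37/7)/4 = ½ + (√259/7)/4 = ½ + √259/28 ≈ 1.0748)
(U(l(5, o(-2)))*J)*(-10) = (1*(½ + √259/28))*(-10) = (½ + √259/28)*(-10) = -5 - 5*√259/14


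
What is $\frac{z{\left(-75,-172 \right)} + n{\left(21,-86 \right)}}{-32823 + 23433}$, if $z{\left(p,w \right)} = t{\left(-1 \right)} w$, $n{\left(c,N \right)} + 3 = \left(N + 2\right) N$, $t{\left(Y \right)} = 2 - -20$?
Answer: $- \frac{3437}{9390} \approx -0.36603$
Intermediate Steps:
$t{\left(Y \right)} = 22$ ($t{\left(Y \right)} = 2 + 20 = 22$)
$n{\left(c,N \right)} = -3 + N \left(2 + N\right)$ ($n{\left(c,N \right)} = -3 + \left(N + 2\right) N = -3 + \left(2 + N\right) N = -3 + N \left(2 + N\right)$)
$z{\left(p,w \right)} = 22 w$
$\frac{z{\left(-75,-172 \right)} + n{\left(21,-86 \right)}}{-32823 + 23433} = \frac{22 \left(-172\right) + \left(-3 + \left(-86\right)^{2} + 2 \left(-86\right)\right)}{-32823 + 23433} = \frac{-3784 - -7221}{-9390} = \left(-3784 + 7221\right) \left(- \frac{1}{9390}\right) = 3437 \left(- \frac{1}{9390}\right) = - \frac{3437}{9390}$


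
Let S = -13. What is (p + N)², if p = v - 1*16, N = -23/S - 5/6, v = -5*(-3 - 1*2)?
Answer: 600625/6084 ≈ 98.722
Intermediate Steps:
v = 25 (v = -5*(-3 - 2) = -5*(-5) = 25)
N = 73/78 (N = -23/(-13) - 5/6 = -23*(-1/13) - 5*⅙ = 23/13 - ⅚ = 73/78 ≈ 0.93590)
p = 9 (p = 25 - 1*16 = 25 - 16 = 9)
(p + N)² = (9 + 73/78)² = (775/78)² = 600625/6084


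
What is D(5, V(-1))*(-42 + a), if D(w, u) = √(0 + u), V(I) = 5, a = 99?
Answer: 57*√5 ≈ 127.46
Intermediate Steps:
D(w, u) = √u
D(5, V(-1))*(-42 + a) = √5*(-42 + 99) = √5*57 = 57*√5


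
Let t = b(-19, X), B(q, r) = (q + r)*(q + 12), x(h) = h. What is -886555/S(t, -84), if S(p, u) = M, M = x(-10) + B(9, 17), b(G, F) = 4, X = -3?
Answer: -886555/536 ≈ -1654.0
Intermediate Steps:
B(q, r) = (12 + q)*(q + r) (B(q, r) = (q + r)*(12 + q) = (12 + q)*(q + r))
t = 4
M = 536 (M = -10 + (9² + 12*9 + 12*17 + 9*17) = -10 + (81 + 108 + 204 + 153) = -10 + 546 = 536)
S(p, u) = 536
-886555/S(t, -84) = -886555/536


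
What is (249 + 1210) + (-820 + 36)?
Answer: 675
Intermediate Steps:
(249 + 1210) + (-820 + 36) = 1459 - 784 = 675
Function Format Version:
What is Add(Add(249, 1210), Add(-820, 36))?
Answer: 675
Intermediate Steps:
Add(Add(249, 1210), Add(-820, 36)) = Add(1459, -784) = 675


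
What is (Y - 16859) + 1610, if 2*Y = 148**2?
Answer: -4297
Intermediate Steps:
Y = 10952 (Y = (1/2)*148**2 = (1/2)*21904 = 10952)
(Y - 16859) + 1610 = (10952 - 16859) + 1610 = -5907 + 1610 = -4297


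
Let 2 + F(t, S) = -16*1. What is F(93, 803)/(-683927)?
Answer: 18/683927 ≈ 2.6319e-5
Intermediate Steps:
F(t, S) = -18 (F(t, S) = -2 - 16*1 = -2 - 16 = -18)
F(93, 803)/(-683927) = -18/(-683927) = -18*(-1/683927) = 18/683927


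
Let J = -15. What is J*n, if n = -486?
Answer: 7290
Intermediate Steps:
J*n = -15*(-486) = 7290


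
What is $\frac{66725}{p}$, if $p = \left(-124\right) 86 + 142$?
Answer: $- \frac{66725}{10522} \approx -6.3415$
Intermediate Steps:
$p = -10522$ ($p = -10664 + 142 = -10522$)
$\frac{66725}{p} = \frac{66725}{-10522} = 66725 \left(- \frac{1}{10522}\right) = - \frac{66725}{10522}$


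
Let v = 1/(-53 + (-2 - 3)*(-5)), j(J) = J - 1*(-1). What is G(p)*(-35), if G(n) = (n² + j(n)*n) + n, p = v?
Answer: 135/56 ≈ 2.4107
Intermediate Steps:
j(J) = 1 + J (j(J) = J + 1 = 1 + J)
v = -1/28 (v = 1/(-53 - 5*(-5)) = 1/(-53 + 25) = 1/(-28) = -1/28 ≈ -0.035714)
p = -1/28 ≈ -0.035714
G(n) = n + n² + n*(1 + n) (G(n) = (n² + (1 + n)*n) + n = (n² + n*(1 + n)) + n = n + n² + n*(1 + n))
G(p)*(-35) = (2*(-1/28)*(1 - 1/28))*(-35) = (2*(-1/28)*(27/28))*(-35) = -27/392*(-35) = 135/56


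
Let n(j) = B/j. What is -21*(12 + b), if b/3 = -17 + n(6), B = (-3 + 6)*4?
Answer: 693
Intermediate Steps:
B = 12 (B = 3*4 = 12)
n(j) = 12/j
b = -45 (b = 3*(-17 + 12/6) = 3*(-17 + 12*(⅙)) = 3*(-17 + 2) = 3*(-15) = -45)
-21*(12 + b) = -21*(12 - 45) = -21*(-33) = 693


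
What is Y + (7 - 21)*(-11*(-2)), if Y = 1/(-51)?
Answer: -15709/51 ≈ -308.02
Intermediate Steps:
Y = -1/51 ≈ -0.019608
Y + (7 - 21)*(-11*(-2)) = -1/51 + (7 - 21)*(-11*(-2)) = -1/51 - 14*22 = -1/51 - 308 = -15709/51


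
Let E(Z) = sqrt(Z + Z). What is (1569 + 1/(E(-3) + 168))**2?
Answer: (-69466499083*I + 827154834*sqrt(6))/(6*(-4703*I + 56*sqrt(6))) ≈ 2.4618e+6 - 0.27228*I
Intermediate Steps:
E(Z) = sqrt(2)*sqrt(Z) (E(Z) = sqrt(2*Z) = sqrt(2)*sqrt(Z))
(1569 + 1/(E(-3) + 168))**2 = (1569 + 1/(sqrt(2)*sqrt(-3) + 168))**2 = (1569 + 1/(sqrt(2)*(I*sqrt(3)) + 168))**2 = (1569 + 1/(I*sqrt(6) + 168))**2 = (1569 + 1/(168 + I*sqrt(6)))**2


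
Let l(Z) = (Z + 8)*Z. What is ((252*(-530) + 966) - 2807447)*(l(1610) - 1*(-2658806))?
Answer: -15475746655226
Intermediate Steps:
l(Z) = Z*(8 + Z) (l(Z) = (8 + Z)*Z = Z*(8 + Z))
((252*(-530) + 966) - 2807447)*(l(1610) - 1*(-2658806)) = ((252*(-530) + 966) - 2807447)*(1610*(8 + 1610) - 1*(-2658806)) = ((-133560 + 966) - 2807447)*(1610*1618 + 2658806) = (-132594 - 2807447)*(2604980 + 2658806) = -2940041*5263786 = -15475746655226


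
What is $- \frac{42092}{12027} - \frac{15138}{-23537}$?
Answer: $- \frac{808654678}{283079499} \approx -2.8566$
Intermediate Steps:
$- \frac{42092}{12027} - \frac{15138}{-23537} = \left(-42092\right) \frac{1}{12027} - - \frac{15138}{23537} = - \frac{42092}{12027} + \frac{15138}{23537} = - \frac{808654678}{283079499}$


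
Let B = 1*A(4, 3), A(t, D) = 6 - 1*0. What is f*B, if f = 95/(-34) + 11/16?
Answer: -1719/136 ≈ -12.640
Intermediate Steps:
A(t, D) = 6 (A(t, D) = 6 + 0 = 6)
B = 6 (B = 1*6 = 6)
f = -573/272 (f = 95*(-1/34) + 11*(1/16) = -95/34 + 11/16 = -573/272 ≈ -2.1066)
f*B = -573/272*6 = -1719/136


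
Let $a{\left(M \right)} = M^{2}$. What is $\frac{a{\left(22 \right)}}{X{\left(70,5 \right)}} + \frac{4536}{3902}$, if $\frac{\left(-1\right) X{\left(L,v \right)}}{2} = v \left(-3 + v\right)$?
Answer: $- \frac{224731}{9755} \approx -23.038$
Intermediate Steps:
$X{\left(L,v \right)} = - 2 v \left(-3 + v\right)$
$\frac{a{\left(22 \right)}}{X{\left(70,5 \right)}} + \frac{4536}{3902} = \frac{22^{2}}{2 \cdot 5 \left(3 - 5\right)} + \frac{4536}{3902} = \frac{484}{2 \cdot 5 \left(3 - 5\right)} + 4536 \cdot \frac{1}{3902} = \frac{484}{2 \cdot 5 \left(-2\right)} + \frac{2268}{1951} = \frac{484}{-20} + \frac{2268}{1951} = 484 \left(- \frac{1}{20}\right) + \frac{2268}{1951} = - \frac{121}{5} + \frac{2268}{1951} = - \frac{224731}{9755}$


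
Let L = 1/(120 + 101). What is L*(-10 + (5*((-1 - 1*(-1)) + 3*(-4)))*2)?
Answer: -10/17 ≈ -0.58823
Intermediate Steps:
L = 1/221 ≈ 0.0045249
L*(-10 + (5*((-1 - 1*(-1)) + 3*(-4)))*2) = (-10 + (5*((-1 - 1*(-1)) + 3*(-4)))*2)/221 = (-10 + (5*((-1 + 1) - 12))*2)/221 = (-10 + (5*(0 - 12))*2)/221 = (-10 + (5*(-12))*2)/221 = (-10 - 60*2)/221 = (-10 - 120)/221 = (1/221)*(-130) = -10/17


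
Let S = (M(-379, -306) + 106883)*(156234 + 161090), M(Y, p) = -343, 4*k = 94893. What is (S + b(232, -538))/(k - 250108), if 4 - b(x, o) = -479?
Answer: -135230797772/905539 ≈ -1.4934e+5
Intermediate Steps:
k = 94893/4 (k = (1/4)*94893 = 94893/4 ≈ 23723.)
S = 33807698960 (S = (-343 + 106883)*(156234 + 161090) = 106540*317324 = 33807698960)
b(x, o) = 483 (b(x, o) = 4 - 1*(-479) = 4 + 479 = 483)
(S + b(232, -538))/(k - 250108) = (33807698960 + 483)/(94893/4 - 250108) = 33807699443/(-905539/4) = 33807699443*(-4/905539) = -135230797772/905539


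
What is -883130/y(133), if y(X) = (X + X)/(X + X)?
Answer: -883130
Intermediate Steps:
y(X) = 1 (y(X) = (2*X)/((2*X)) = (2*X)*(1/(2*X)) = 1)
-883130/y(133) = -883130/1 = -883130*1 = -883130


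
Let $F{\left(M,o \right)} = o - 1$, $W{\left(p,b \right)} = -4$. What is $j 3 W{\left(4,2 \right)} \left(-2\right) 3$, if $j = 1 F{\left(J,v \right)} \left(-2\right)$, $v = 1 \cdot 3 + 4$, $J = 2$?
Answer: $-864$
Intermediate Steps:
$v = 7$ ($v = 3 + 4 = 7$)
$F{\left(M,o \right)} = -1 + o$ ($F{\left(M,o \right)} = o - 1 = -1 + o$)
$j = -12$ ($j = 1 \left(-1 + 7\right) \left(-2\right) = 1 \cdot 6 \left(-2\right) = 6 \left(-2\right) = -12$)
$j 3 W{\left(4,2 \right)} \left(-2\right) 3 = \left(-12\right) 3 \left(-4\right) \left(-2\right) 3 = - 36 \cdot 8 \cdot 3 = \left(-36\right) 24 = -864$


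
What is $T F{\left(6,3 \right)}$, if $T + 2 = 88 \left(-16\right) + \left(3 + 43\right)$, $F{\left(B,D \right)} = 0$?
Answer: $0$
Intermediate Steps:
$T = -1364$ ($T = -2 + \left(88 \left(-16\right) + \left(3 + 43\right)\right) = -2 + \left(-1408 + 46\right) = -2 - 1362 = -1364$)
$T F{\left(6,3 \right)} = \left(-1364\right) 0 = 0$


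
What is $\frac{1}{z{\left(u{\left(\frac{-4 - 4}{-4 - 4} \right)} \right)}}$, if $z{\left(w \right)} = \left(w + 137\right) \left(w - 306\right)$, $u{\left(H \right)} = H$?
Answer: $- \frac{1}{42090} \approx -2.3759 \cdot 10^{-5}$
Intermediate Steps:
$z{\left(w \right)} = \left(-306 + w\right) \left(137 + w\right)$ ($z{\left(w \right)} = \left(137 + w\right) \left(-306 + w\right) = \left(-306 + w\right) \left(137 + w\right)$)
$\frac{1}{z{\left(u{\left(\frac{-4 - 4}{-4 - 4} \right)} \right)}} = \frac{1}{-41922 + \left(\frac{-4 - 4}{-4 - 4}\right)^{2} - 169 \frac{-4 - 4}{-4 - 4}} = \frac{1}{-41922 + \left(- \frac{8}{-8}\right)^{2} - 169 \left(- \frac{8}{-8}\right)} = \frac{1}{-41922 + \left(\left(-8\right) \left(- \frac{1}{8}\right)\right)^{2} - 169 \left(\left(-8\right) \left(- \frac{1}{8}\right)\right)} = \frac{1}{-41922 + 1^{2} - 169} = \frac{1}{-41922 + 1 - 169} = \frac{1}{-42090} = - \frac{1}{42090}$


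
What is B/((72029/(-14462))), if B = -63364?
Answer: 916370168/72029 ≈ 12722.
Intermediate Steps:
B/((72029/(-14462))) = -63364/(72029/(-14462)) = -63364/(72029*(-1/14462)) = -63364/(-72029/14462) = -63364*(-14462/72029) = 916370168/72029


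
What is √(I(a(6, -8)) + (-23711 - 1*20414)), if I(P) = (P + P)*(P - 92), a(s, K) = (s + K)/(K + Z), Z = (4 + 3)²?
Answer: I*√74159029/41 ≈ 210.04*I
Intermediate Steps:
Z = 49 (Z = 7² = 49)
a(s, K) = (K + s)/(49 + K) (a(s, K) = (s + K)/(K + 49) = (K + s)/(49 + K))
I(P) = 2*P*(-92 + P) (I(P) = (2*P)*(-92 + P) = 2*P*(-92 + P))
√(I(a(6, -8)) + (-23711 - 1*20414)) = √(2*((-8 + 6)/(49 - 8))*(-92 + (-8 + 6)/(49 - 8)) + (-23711 - 1*20414)) = √(2*(-2/41)*(-92 - 2/41) + (-23711 - 20414)) = √(2*((1/41)*(-2))*(-92 + (1/41)*(-2)) - 44125) = √(2*(-2/41)*(-92 - 2/41) - 44125) = √(2*(-2/41)*(-3774/41) - 44125) = √(15096/1681 - 44125) = √(-74159029/1681) = I*√74159029/41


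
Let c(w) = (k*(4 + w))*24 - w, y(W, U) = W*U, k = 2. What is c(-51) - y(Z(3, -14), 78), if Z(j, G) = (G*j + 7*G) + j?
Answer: 8481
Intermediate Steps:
Z(j, G) = j + 7*G + G*j (Z(j, G) = (7*G + G*j) + j = j + 7*G + G*j)
y(W, U) = U*W
c(w) = 192 + 47*w (c(w) = (2*(4 + w))*24 - w = (8 + 2*w)*24 - w = (192 + 48*w) - w = 192 + 47*w)
c(-51) - y(Z(3, -14), 78) = (192 + 47*(-51)) - 78*(3 + 7*(-14) - 14*3) = (192 - 2397) - 78*(3 - 98 - 42) = -2205 - 78*(-137) = -2205 - 1*(-10686) = -2205 + 10686 = 8481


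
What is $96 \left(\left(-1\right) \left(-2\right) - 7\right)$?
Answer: $-480$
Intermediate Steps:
$96 \left(\left(-1\right) \left(-2\right) - 7\right) = 96 \left(2 - 7\right) = 96 \left(-5\right) = -480$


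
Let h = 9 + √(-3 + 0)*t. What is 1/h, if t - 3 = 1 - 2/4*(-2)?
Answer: 3/52 - 5*I*√3/156 ≈ 0.057692 - 0.055514*I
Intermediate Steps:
t = 5 (t = 3 + (1 - 2/4*(-2)) = 3 + (1 - 2*¼*(-2)) = 3 + (1 - ½*(-2)) = 3 + (1 + 1) = 3 + 2 = 5)
h = 9 + 5*I*√3 (h = 9 + √(-3 + 0)*5 = 9 + √(-3)*5 = 9 + (I*√3)*5 = 9 + 5*I*√3 ≈ 9.0 + 8.6602*I)
1/h = 1/(9 + 5*I*√3)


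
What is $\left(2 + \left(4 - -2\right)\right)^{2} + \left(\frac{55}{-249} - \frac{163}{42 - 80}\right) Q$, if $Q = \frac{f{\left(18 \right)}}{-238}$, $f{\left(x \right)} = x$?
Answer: $\frac{23905373}{375326} \approx 63.692$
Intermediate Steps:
$Q = - \frac{9}{119}$ ($Q = \frac{18}{-238} = 18 \left(- \frac{1}{238}\right) = - \frac{9}{119} \approx -0.07563$)
$\left(2 + \left(4 - -2\right)\right)^{2} + \left(\frac{55}{-249} - \frac{163}{42 - 80}\right) Q = \left(2 + \left(4 - -2\right)\right)^{2} + \left(\frac{55}{-249} - \frac{163}{42 - 80}\right) \left(- \frac{9}{119}\right) = \left(2 + \left(4 + 2\right)\right)^{2} + \left(55 \left(- \frac{1}{249}\right) - \frac{163}{42 - 80}\right) \left(- \frac{9}{119}\right) = \left(2 + 6\right)^{2} + \left(- \frac{55}{249} - \frac{163}{-38}\right) \left(- \frac{9}{119}\right) = 8^{2} + \left(- \frac{55}{249} - - \frac{163}{38}\right) \left(- \frac{9}{119}\right) = 64 + \left(- \frac{55}{249} + \frac{163}{38}\right) \left(- \frac{9}{119}\right) = 64 + \frac{38497}{9462} \left(- \frac{9}{119}\right) = 64 - \frac{115491}{375326} = \frac{23905373}{375326}$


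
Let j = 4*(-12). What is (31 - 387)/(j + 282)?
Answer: -178/117 ≈ -1.5214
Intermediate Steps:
j = -48
(31 - 387)/(j + 282) = (31 - 387)/(-48 + 282) = -356/234 = -356*1/234 = -178/117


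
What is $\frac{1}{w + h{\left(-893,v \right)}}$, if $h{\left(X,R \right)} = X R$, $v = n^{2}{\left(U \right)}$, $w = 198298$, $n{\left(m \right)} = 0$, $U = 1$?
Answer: $\frac{1}{198298} \approx 5.0429 \cdot 10^{-6}$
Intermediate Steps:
$v = 0$ ($v = 0^{2} = 0$)
$h{\left(X,R \right)} = R X$
$\frac{1}{w + h{\left(-893,v \right)}} = \frac{1}{198298 + 0 \left(-893\right)} = \frac{1}{198298 + 0} = \frac{1}{198298}$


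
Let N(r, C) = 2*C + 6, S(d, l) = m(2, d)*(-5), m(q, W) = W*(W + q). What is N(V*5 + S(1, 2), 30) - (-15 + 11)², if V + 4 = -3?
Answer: 50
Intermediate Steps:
V = -7 (V = -4 - 3 = -7)
S(d, l) = -5*d*(2 + d) (S(d, l) = (d*(d + 2))*(-5) = (d*(2 + d))*(-5) = -5*d*(2 + d))
N(r, C) = 6 + 2*C
N(V*5 + S(1, 2), 30) - (-15 + 11)² = (6 + 2*30) - (-15 + 11)² = (6 + 60) - 1*(-4)² = 66 - 1*16 = 66 - 16 = 50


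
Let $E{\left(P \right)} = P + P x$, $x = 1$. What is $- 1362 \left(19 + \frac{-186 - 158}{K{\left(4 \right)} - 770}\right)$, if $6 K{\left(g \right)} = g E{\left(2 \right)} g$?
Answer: $- \frac{30177834}{1139} \approx -26495.0$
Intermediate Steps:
$E{\left(P \right)} = 2 P$ ($E{\left(P \right)} = P + P 1 = P + P = 2 P$)
$K{\left(g \right)} = \frac{2 g^{2}}{3}$ ($K{\left(g \right)} = \frac{g 2 \cdot 2 g}{6} = \frac{g 4 g}{6} = \frac{4 g g}{6} = \frac{4 g^{2}}{6} = \frac{2 g^{2}}{3}$)
$- 1362 \left(19 + \frac{-186 - 158}{K{\left(4 \right)} - 770}\right) = - 1362 \left(19 + \frac{-186 - 158}{\frac{2 \cdot 4^{2}}{3} - 770}\right) = - 1362 \left(19 - \frac{344}{\frac{2}{3} \cdot 16 - 770}\right) = - 1362 \left(19 - \frac{344}{\frac{32}{3} - 770}\right) = - 1362 \left(19 - \frac{344}{- \frac{2278}{3}}\right) = - 1362 \left(19 - - \frac{516}{1139}\right) = - 1362 \left(19 + \frac{516}{1139}\right) = \left(-1362\right) \frac{22157}{1139} = - \frac{30177834}{1139}$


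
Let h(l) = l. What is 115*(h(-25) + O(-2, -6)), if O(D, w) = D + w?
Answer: -3795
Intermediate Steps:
115*(h(-25) + O(-2, -6)) = 115*(-25 + (-2 - 6)) = 115*(-25 - 8) = 115*(-33) = -3795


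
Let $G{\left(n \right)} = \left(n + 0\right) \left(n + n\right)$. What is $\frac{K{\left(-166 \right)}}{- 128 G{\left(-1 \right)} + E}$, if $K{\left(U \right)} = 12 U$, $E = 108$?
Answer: $\frac{498}{37} \approx 13.459$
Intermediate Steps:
$G{\left(n \right)} = 2 n^{2}$ ($G{\left(n \right)} = n 2 n = 2 n^{2}$)
$\frac{K{\left(-166 \right)}}{- 128 G{\left(-1 \right)} + E} = \frac{12 \left(-166\right)}{- 128 \cdot 2 \left(-1\right)^{2} + 108} = - \frac{1992}{- 128 \cdot 2 \cdot 1 + 108} = - \frac{1992}{\left(-128\right) 2 + 108} = - \frac{1992}{-256 + 108} = - \frac{1992}{-148} = \left(-1992\right) \left(- \frac{1}{148}\right) = \frac{498}{37}$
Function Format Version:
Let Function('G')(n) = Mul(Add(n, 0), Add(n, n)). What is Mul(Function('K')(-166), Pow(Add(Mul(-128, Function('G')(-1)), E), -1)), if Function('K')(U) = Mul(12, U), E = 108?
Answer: Rational(498, 37) ≈ 13.459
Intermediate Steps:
Function('G')(n) = Mul(2, Pow(n, 2)) (Function('G')(n) = Mul(n, Mul(2, n)) = Mul(2, Pow(n, 2)))
Mul(Function('K')(-166), Pow(Add(Mul(-128, Function('G')(-1)), E), -1)) = Mul(Mul(12, -166), Pow(Add(Mul(-128, Mul(2, Pow(-1, 2))), 108), -1)) = Mul(-1992, Pow(Add(Mul(-128, Mul(2, 1)), 108), -1)) = Mul(-1992, Pow(Add(Mul(-128, 2), 108), -1)) = Mul(-1992, Pow(Add(-256, 108), -1)) = Mul(-1992, Pow(-148, -1)) = Mul(-1992, Rational(-1, 148)) = Rational(498, 37)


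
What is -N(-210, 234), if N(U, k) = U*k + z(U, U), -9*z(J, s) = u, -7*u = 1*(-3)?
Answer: 1031941/21 ≈ 49140.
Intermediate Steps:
u = 3/7 (u = -(-3)/7 = -1/7*(-3) = 3/7 ≈ 0.42857)
z(J, s) = -1/21 (z(J, s) = -1/9*3/7 = -1/21)
N(U, k) = -1/21 + U*k (N(U, k) = U*k - 1/21 = -1/21 + U*k)
-N(-210, 234) = -(-1/21 - 210*234) = -(-1/21 - 49140) = -1*(-1031941/21) = 1031941/21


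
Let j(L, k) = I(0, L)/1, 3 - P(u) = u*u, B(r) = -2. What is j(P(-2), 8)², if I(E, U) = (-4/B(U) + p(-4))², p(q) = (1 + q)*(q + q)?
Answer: 456976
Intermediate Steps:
P(u) = 3 - u² (P(u) = 3 - u*u = 3 - u²)
p(q) = 2*q*(1 + q) (p(q) = (1 + q)*(2*q) = 2*q*(1 + q))
I(E, U) = 676 (I(E, U) = (-4/(-2) + 2*(-4)*(1 - 4))² = (-4*(-½) + 2*(-4)*(-3))² = (2 + 24)² = 26² = 676)
j(L, k) = 676 (j(L, k) = 676/1 = 676*1 = 676)
j(P(-2), 8)² = 676² = 456976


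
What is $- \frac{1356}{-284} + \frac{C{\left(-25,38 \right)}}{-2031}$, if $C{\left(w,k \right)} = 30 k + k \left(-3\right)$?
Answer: $\frac{205221}{48067} \approx 4.2695$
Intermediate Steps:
$C{\left(w,k \right)} = 27 k$ ($C{\left(w,k \right)} = 30 k - 3 k = 27 k$)
$- \frac{1356}{-284} + \frac{C{\left(-25,38 \right)}}{-2031} = - \frac{1356}{-284} + \frac{27 \cdot 38}{-2031} = \left(-1356\right) \left(- \frac{1}{284}\right) + 1026 \left(- \frac{1}{2031}\right) = \frac{339}{71} - \frac{342}{677} = \frac{205221}{48067}$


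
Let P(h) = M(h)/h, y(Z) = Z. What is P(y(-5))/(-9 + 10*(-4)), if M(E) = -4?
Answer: -4/245 ≈ -0.016327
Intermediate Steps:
P(h) = -4/h
P(y(-5))/(-9 + 10*(-4)) = (-4/(-5))/(-9 + 10*(-4)) = (-4*(-1/5))/(-9 - 40) = (4/5)/(-49) = (4/5)*(-1/49) = -4/245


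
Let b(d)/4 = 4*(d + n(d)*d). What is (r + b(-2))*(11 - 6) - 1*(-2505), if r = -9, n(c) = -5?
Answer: 3100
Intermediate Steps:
b(d) = -64*d (b(d) = 4*(4*(d - 5*d)) = 4*(4*(-4*d)) = 4*(-16*d) = -64*d)
(r + b(-2))*(11 - 6) - 1*(-2505) = (-9 - 64*(-2))*(11 - 6) - 1*(-2505) = (-9 + 128)*5 + 2505 = 119*5 + 2505 = 595 + 2505 = 3100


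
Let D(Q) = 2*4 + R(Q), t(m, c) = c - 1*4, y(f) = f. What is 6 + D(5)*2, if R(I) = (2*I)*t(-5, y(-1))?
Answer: -78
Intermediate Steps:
t(m, c) = -4 + c (t(m, c) = c - 4 = -4 + c)
R(I) = -10*I (R(I) = (2*I)*(-4 - 1) = (2*I)*(-5) = -10*I)
D(Q) = 8 - 10*Q (D(Q) = 2*4 - 10*Q = 8 - 10*Q)
6 + D(5)*2 = 6 + (8 - 10*5)*2 = 6 + (8 - 50)*2 = 6 - 42*2 = 6 - 84 = -78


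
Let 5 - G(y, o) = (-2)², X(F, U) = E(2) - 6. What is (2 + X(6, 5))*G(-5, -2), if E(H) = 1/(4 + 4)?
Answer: -31/8 ≈ -3.8750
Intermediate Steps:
E(H) = ⅛ (E(H) = 1/8 = ⅛)
X(F, U) = -47/8 (X(F, U) = ⅛ - 6 = -47/8)
G(y, o) = 1 (G(y, o) = 5 - 1*(-2)² = 5 - 1*4 = 5 - 4 = 1)
(2 + X(6, 5))*G(-5, -2) = (2 - 47/8)*1 = -31/8*1 = -31/8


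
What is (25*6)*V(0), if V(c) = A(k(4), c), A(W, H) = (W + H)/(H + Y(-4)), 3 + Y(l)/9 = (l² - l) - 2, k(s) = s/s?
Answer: 10/9 ≈ 1.1111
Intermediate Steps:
k(s) = 1
Y(l) = -45 - 9*l + 9*l² (Y(l) = -27 + 9*((l² - l) - 2) = -27 + 9*(-2 + l² - l) = -27 + (-18 - 9*l + 9*l²) = -45 - 9*l + 9*l²)
A(W, H) = (H + W)/(135 + H) (A(W, H) = (W + H)/(H + (-45 - 9*(-4) + 9*(-4)²)) = (H + W)/(H + (-45 + 36 + 9*16)) = (H + W)/(H + (-45 + 36 + 144)) = (H + W)/(H + 135) = (H + W)/(135 + H))
V(c) = (1 + c)/(135 + c) (V(c) = (c + 1)/(135 + c) = (1 + c)/(135 + c))
(25*6)*V(0) = (25*6)*((1 + 0)/(135 + 0)) = 150*(1/135) = 10/9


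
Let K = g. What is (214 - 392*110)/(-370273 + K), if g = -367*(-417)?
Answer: 21453/108617 ≈ 0.19751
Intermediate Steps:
g = 153039
K = 153039
(214 - 392*110)/(-370273 + K) = (214 - 392*110)/(-370273 + 153039) = (214 - 43120)/(-217234) = -42906*(-1/217234) = 21453/108617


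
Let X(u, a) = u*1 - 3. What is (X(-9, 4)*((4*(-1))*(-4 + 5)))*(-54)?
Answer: -2592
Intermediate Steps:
X(u, a) = -3 + u (X(u, a) = u - 3 = -3 + u)
(X(-9, 4)*((4*(-1))*(-4 + 5)))*(-54) = ((-3 - 9)*((4*(-1))*(-4 + 5)))*(-54) = -(-48)*(-54) = -12*(-4)*(-54) = 48*(-54) = -2592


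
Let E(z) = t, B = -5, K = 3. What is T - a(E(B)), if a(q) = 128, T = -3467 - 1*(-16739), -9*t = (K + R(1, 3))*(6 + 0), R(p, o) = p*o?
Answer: 13144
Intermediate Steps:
R(p, o) = o*p
t = -4 (t = -(3 + 3*1)*(6 + 0)/9 = -(3 + 3)*6/9 = -2*6/3 = -⅑*36 = -4)
E(z) = -4
T = 13272 (T = -3467 + 16739 = 13272)
T - a(E(B)) = 13272 - 1*128 = 13272 - 128 = 13144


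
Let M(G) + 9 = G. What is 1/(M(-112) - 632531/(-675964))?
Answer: -675964/81159113 ≈ -0.0083289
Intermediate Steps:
M(G) = -9 + G
1/(M(-112) - 632531/(-675964)) = 1/((-9 - 112) - 632531/(-675964)) = 1/(-121 - 632531*(-1/675964)) = 1/(-121 + 632531/675964) = 1/(-81159113/675964) = -675964/81159113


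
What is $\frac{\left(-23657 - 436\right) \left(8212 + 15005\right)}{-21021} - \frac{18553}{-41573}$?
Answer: $\frac{1107379134206}{41614573} \approx 26610.0$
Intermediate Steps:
$\frac{\left(-23657 - 436\right) \left(8212 + 15005\right)}{-21021} - \frac{18553}{-41573} = \left(-24093\right) 23217 \left(- \frac{1}{21021}\right) - - \frac{18553}{41573} = \left(-559367181\right) \left(- \frac{1}{21021}\right) + \frac{18553}{41573} = \frac{186455727}{7007} + \frac{18553}{41573} = \frac{1107379134206}{41614573}$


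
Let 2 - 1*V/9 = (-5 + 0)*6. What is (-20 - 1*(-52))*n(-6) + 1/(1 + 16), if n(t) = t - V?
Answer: -159935/17 ≈ -9407.9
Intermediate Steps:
V = 288 (V = 18 - 9*(-5 + 0)*6 = 18 - (-45)*6 = 18 - 9*(-30) = 18 + 270 = 288)
n(t) = -288 + t (n(t) = t - 1*288 = t - 288 = -288 + t)
(-20 - 1*(-52))*n(-6) + 1/(1 + 16) = (-20 - 1*(-52))*(-288 - 6) + 1/(1 + 16) = (-20 + 52)*(-294) + 1/17 = 32*(-294) + 1/17 = -9408 + 1/17 = -159935/17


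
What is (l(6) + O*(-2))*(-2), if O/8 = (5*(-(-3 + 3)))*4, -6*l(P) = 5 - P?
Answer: -⅓ ≈ -0.33333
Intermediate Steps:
l(P) = -⅚ + P/6 (l(P) = -(5 - P)/6 = -⅚ + P/6)
O = 0 (O = 8*((5*(-(-3 + 3)))*4) = 8*((5*(-1*0))*4) = 8*((5*0)*4) = 8*(0*4) = 8*0 = 0)
(l(6) + O*(-2))*(-2) = ((-⅚ + (⅙)*6) + 0*(-2))*(-2) = ((-⅚ + 1) + 0)*(-2) = (⅙ + 0)*(-2) = (⅙)*(-2) = -⅓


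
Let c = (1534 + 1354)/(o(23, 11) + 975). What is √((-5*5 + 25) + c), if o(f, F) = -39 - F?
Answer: 38*√74/185 ≈ 1.7670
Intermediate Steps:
c = 2888/925 (c = (1534 + 1354)/((-39 - 1*11) + 975) = 2888/((-39 - 11) + 975) = 2888/(-50 + 975) = 2888/925 ≈ 3.1222)
√((-5*5 + 25) + c) = √((-5*5 + 25) + 2888/925) = √((-25 + 25) + 2888/925) = √(0 + 2888/925) = √(2888/925) = 38*√74/185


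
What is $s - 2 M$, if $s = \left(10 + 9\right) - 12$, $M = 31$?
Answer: $-55$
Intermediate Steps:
$s = 7$ ($s = 19 - 12 = 7$)
$s - 2 M = 7 - 62 = -55$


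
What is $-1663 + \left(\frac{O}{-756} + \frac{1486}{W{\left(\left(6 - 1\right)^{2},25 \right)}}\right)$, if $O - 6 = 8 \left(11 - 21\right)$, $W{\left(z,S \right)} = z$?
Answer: $- \frac{15152717}{9450} \approx -1603.5$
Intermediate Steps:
$O = -74$ ($O = 6 + 8 \left(11 - 21\right) = 6 + 8 \left(-10\right) = 6 - 80 = -74$)
$-1663 + \left(\frac{O}{-756} + \frac{1486}{W{\left(\left(6 - 1\right)^{2},25 \right)}}\right) = -1663 - \left(- \frac{37}{378} - \frac{1486}{\left(6 - 1\right)^{2}}\right) = -1663 - \left(- \frac{37}{378} - \frac{1486}{5^{2}}\right) = -1663 + \left(\frac{37}{378} + \frac{1486}{25}\right) = -1663 + \frac{562633}{9450} = - \frac{15152717}{9450}$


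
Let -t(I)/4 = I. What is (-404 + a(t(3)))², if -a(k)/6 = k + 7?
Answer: 139876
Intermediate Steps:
t(I) = -4*I
a(k) = -42 - 6*k (a(k) = -6*(k + 7) = -6*(7 + k) = -42 - 6*k)
(-404 + a(t(3)))² = (-404 + (-42 - (-24)*3))² = (-404 + (-42 - 6*(-12)))² = (-404 + (-42 + 72))² = (-404 + 30)² = (-374)² = 139876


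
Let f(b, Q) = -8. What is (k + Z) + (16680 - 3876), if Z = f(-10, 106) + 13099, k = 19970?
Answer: 45865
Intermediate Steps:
Z = 13091 (Z = -8 + 13099 = 13091)
(k + Z) + (16680 - 3876) = (19970 + 13091) + (16680 - 3876) = 33061 + 12804 = 45865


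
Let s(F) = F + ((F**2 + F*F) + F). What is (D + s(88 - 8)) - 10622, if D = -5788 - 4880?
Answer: -8330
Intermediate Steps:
s(F) = 2*F + 2*F**2 (s(F) = F + ((F**2 + F**2) + F) = F + (2*F**2 + F) = F + (F + 2*F**2) = 2*F + 2*F**2)
D = -10668
(D + s(88 - 8)) - 10622 = (-10668 + 2*(88 - 8)*(1 + (88 - 8))) - 10622 = (-10668 + 2*80*(1 + 80)) - 10622 = (-10668 + 2*80*81) - 10622 = (-10668 + 12960) - 10622 = 2292 - 10622 = -8330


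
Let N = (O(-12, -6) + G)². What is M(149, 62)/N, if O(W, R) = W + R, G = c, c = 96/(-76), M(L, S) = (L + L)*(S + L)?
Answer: 11349479/66978 ≈ 169.45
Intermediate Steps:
M(L, S) = 2*L*(L + S) (M(L, S) = (2*L)*(L + S) = 2*L*(L + S))
c = -24/19 (c = 96*(-1/76) = -24/19 ≈ -1.2632)
G = -24/19 ≈ -1.2632
O(W, R) = R + W
N = 133956/361 (N = ((-6 - 12) - 24/19)² = (-18 - 24/19)² = (-366/19)² = 133956/361 ≈ 371.07)
M(149, 62)/N = (2*149*(149 + 62))/(133956/361) = (2*149*211)*(361/133956) = 62878*(361/133956) = 11349479/66978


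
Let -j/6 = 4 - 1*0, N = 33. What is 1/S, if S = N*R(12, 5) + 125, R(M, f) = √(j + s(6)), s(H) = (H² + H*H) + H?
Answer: -125/43181 + 99*√6/43181 ≈ 0.0027211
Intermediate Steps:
j = -24 (j = -6*(4 - 1*0) = -6*(4 + 0) = -6*4 = -24)
s(H) = H + 2*H² (s(H) = (H² + H²) + H = 2*H² + H = H + 2*H²)
R(M, f) = 3*√6 (R(M, f) = √(-24 + 6*(1 + 2*6)) = √(-24 + 6*(1 + 12)) = √(-24 + 6*13) = √(-24 + 78) = √54 = 3*√6)
S = 125 + 99*√6 (S = 33*(3*√6) + 125 = 99*√6 + 125 = 125 + 99*√6 ≈ 367.50)
1/S = 1/(125 + 99*√6)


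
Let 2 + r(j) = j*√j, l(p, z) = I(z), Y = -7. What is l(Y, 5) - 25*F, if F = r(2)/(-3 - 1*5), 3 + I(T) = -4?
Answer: -53/4 + 25*√2/4 ≈ -4.4112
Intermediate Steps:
I(T) = -7 (I(T) = -3 - 4 = -7)
l(p, z) = -7
r(j) = -2 + j^(3/2) (r(j) = -2 + j*√j = -2 + j^(3/2))
F = ¼ - √2/4 (F = (-2 + 2^(3/2))/(-3 - 1*5) = (-2 + 2*√2)/(-3 - 5) = (-2 + 2*√2)/(-8) = (-2 + 2*√2)*(-⅛) = ¼ - √2/4 ≈ -0.10355)
l(Y, 5) - 25*F = -7 - 25*(¼ - √2/4) = -7 + (-25/4 + 25*√2/4) = -53/4 + 25*√2/4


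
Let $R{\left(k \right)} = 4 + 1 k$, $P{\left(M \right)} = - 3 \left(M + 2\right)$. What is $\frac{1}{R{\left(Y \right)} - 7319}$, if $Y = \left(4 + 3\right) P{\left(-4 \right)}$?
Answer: $- \frac{1}{7273} \approx -0.00013749$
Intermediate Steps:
$P{\left(M \right)} = -6 - 3 M$ ($P{\left(M \right)} = - 3 \left(2 + M\right) = -6 - 3 M$)
$Y = 42$ ($Y = \left(4 + 3\right) \left(-6 - -12\right) = 7 \left(-6 + 12\right) = 7 \cdot 6 = 42$)
$R{\left(k \right)} = 4 + k$
$\frac{1}{R{\left(Y \right)} - 7319} = \frac{1}{\left(4 + 42\right) - 7319} = \frac{1}{46 - 7319} = \frac{1}{-7273} = - \frac{1}{7273}$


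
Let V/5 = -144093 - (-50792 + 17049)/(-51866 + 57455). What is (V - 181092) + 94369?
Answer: -4511205017/5589 ≈ -8.0716e+5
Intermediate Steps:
V = -4026510170/5589 (V = 5*(-144093 - (-50792 + 17049)/(-51866 + 57455)) = 5*(-144093 - (-33743)/5589) = 5*(-144093 - 1*(-33743/5589)) = 5*(-144093 + 33743/5589) = 5*(-805302034/5589) = -4026510170/5589 ≈ -7.2044e+5)
(V - 181092) + 94369 = (-4026510170/5589 - 181092) + 94369 = -5038633358/5589 + 94369 = -4511205017/5589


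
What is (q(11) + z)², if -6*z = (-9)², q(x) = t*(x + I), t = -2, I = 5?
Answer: 8281/4 ≈ 2070.3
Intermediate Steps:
q(x) = -10 - 2*x (q(x) = -2*(x + 5) = -2*(5 + x) = -10 - 2*x)
z = -27/2 (z = -⅙*(-9)² = -⅙*81 = -27/2 ≈ -13.500)
(q(11) + z)² = ((-10 - 2*11) - 27/2)² = ((-10 - 22) - 27/2)² = (-32 - 27/2)² = (-91/2)² = 8281/4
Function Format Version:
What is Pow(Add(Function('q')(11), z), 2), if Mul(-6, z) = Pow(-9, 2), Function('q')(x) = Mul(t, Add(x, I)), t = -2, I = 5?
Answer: Rational(8281, 4) ≈ 2070.3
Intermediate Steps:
Function('q')(x) = Add(-10, Mul(-2, x)) (Function('q')(x) = Mul(-2, Add(x, 5)) = Mul(-2, Add(5, x)) = Add(-10, Mul(-2, x)))
z = Rational(-27, 2) (z = Mul(Rational(-1, 6), Pow(-9, 2)) = Mul(Rational(-1, 6), 81) = Rational(-27, 2) ≈ -13.500)
Pow(Add(Function('q')(11), z), 2) = Pow(Add(Add(-10, Mul(-2, 11)), Rational(-27, 2)), 2) = Pow(Add(Add(-10, -22), Rational(-27, 2)), 2) = Pow(Add(-32, Rational(-27, 2)), 2) = Pow(Rational(-91, 2), 2) = Rational(8281, 4)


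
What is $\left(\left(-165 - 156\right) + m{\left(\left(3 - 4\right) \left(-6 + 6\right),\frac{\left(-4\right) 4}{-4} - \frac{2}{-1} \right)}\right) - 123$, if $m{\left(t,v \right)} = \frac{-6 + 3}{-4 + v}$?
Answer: $- \frac{891}{2} \approx -445.5$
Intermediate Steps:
$m{\left(t,v \right)} = - \frac{3}{-4 + v}$
$\left(\left(-165 - 156\right) + m{\left(\left(3 - 4\right) \left(-6 + 6\right),\frac{\left(-4\right) 4}{-4} - \frac{2}{-1} \right)}\right) - 123 = \left(\left(-165 - 156\right) - \frac{3}{-4 - \left(-2 - \frac{\left(-4\right) 4}{-4}\right)}\right) - 123 = \left(-321 - \frac{3}{-4 - -6}\right) - 123 = \left(-321 - \frac{3}{-4 + \left(4 + 2\right)}\right) - 123 = \left(-321 - \frac{3}{-4 + 6}\right) - 123 = \left(-321 - \frac{3}{2}\right) - 123 = - \frac{645}{2} - 123 = - \frac{891}{2}$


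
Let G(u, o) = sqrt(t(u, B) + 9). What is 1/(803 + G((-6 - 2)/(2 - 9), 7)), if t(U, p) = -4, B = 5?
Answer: 803/644804 - sqrt(5)/644804 ≈ 0.0012419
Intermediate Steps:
G(u, o) = sqrt(5) (G(u, o) = sqrt(-4 + 9) = sqrt(5))
1/(803 + G((-6 - 2)/(2 - 9), 7)) = 1/(803 + sqrt(5))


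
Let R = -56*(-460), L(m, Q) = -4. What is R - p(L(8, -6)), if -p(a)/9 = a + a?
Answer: 25688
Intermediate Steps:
p(a) = -18*a (p(a) = -9*(a + a) = -18*a)
R = 25760
R - p(L(8, -6)) = 25760 - (-18)*(-4) = 25760 - 1*72 = 25760 - 72 = 25688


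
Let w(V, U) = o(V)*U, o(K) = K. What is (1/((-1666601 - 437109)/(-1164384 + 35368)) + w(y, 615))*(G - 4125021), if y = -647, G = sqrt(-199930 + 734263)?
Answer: 246639601610022801/150265 - 59791114181*sqrt(534333)/150265 ≈ 1.6411e+12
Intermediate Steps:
G = sqrt(534333) ≈ 730.98
w(V, U) = U*V (w(V, U) = V*U = U*V)
(1/((-1666601 - 437109)/(-1164384 + 35368)) + w(y, 615))*(G - 4125021) = (1/((-1666601 - 437109)/(-1164384 + 35368)) + 615*(-647))*(sqrt(534333) - 4125021) = (1/(-2103710/(-1129016)) - 397905)*(-4125021 + sqrt(534333)) = (1/(-2103710*(-1/1129016)) - 397905)*(-4125021 + sqrt(534333)) = (1/(150265/80644) - 397905)*(-4125021 + sqrt(534333)) = (80644/150265 - 397905)*(-4125021 + sqrt(534333)) = -59791114181*(-4125021 + sqrt(534333))/150265 = 246639601610022801/150265 - 59791114181*sqrt(534333)/150265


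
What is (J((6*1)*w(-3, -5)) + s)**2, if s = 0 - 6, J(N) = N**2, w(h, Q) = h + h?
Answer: 1664100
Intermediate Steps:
w(h, Q) = 2*h
s = -6
(J((6*1)*w(-3, -5)) + s)**2 = (((6*1)*(2*(-3)))**2 - 6)**2 = ((6*(-6))**2 - 6)**2 = ((-36)**2 - 6)**2 = (1296 - 6)**2 = 1290**2 = 1664100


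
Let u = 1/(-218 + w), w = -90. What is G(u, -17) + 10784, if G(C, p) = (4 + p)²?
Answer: 10953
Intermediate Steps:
u = -1/308 (u = 1/(-218 - 90) = 1/(-308) = -1/308 ≈ -0.0032468)
G(u, -17) + 10784 = (4 - 17)² + 10784 = (-13)² + 10784 = 169 + 10784 = 10953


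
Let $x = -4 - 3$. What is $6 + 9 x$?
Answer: $-57$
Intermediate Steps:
$x = -7$ ($x = -4 - 3 = -7$)
$6 + 9 x = 6 + 9 \left(-7\right) = 6 - 63 = -57$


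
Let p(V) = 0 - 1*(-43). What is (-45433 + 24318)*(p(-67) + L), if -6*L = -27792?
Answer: -98712625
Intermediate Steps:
L = 4632 (L = -1/6*(-27792) = 4632)
p(V) = 43 (p(V) = 0 + 43 = 43)
(-45433 + 24318)*(p(-67) + L) = (-45433 + 24318)*(43 + 4632) = -21115*4675 = -98712625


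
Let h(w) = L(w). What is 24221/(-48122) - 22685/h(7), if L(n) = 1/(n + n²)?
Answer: -61132288141/48122 ≈ -1.2704e+6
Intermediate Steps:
h(w) = 1/(w*(1 + w))
24221/(-48122) - 22685/h(7) = 24221/(-48122) - 22685/(1/(7*(1 + 7))) = 24221*(-1/48122) - 22685/((⅐)/8) = -24221/48122 - 22685/((⅐)*(⅛)) = -24221/48122 - 22685/1/56 = -24221/48122 - 22685*56 = -24221/48122 - 1270360 = -61132288141/48122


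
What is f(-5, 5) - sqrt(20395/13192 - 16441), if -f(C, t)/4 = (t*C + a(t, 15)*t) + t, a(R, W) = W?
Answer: -220 - I*sqrt(715234875546)/6596 ≈ -220.0 - 128.22*I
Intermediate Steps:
f(C, t) = -64*t - 4*C*t (f(C, t) = -4*((t*C + 15*t) + t) = -4*((C*t + 15*t) + t) = -4*((15*t + C*t) + t) = -4*(16*t + C*t) = -64*t - 4*C*t)
f(-5, 5) - sqrt(20395/13192 - 16441) = -4*5*(16 - 5) - sqrt(20395/13192 - 16441) = -4*5*11 - sqrt(20395*(1/13192) - 16441) = -220 - sqrt(20395/13192 - 16441) = -220 - sqrt(-216869277/13192) = -220 - I*sqrt(715234875546)/6596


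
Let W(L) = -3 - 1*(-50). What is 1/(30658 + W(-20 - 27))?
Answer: 1/30705 ≈ 3.2568e-5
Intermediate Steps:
W(L) = 47 (W(L) = -3 + 50 = 47)
1/(30658 + W(-20 - 27)) = 1/(30658 + 47) = 1/30705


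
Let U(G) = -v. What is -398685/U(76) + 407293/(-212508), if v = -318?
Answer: -14142211859/11262924 ≈ -1255.6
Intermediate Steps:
U(G) = 318 (U(G) = -1*(-318) = 318)
-398685/U(76) + 407293/(-212508) = -398685/318 + 407293/(-212508) = -398685*1/318 + 407293*(-1/212508) = -132895/106 - 407293/212508 = -14142211859/11262924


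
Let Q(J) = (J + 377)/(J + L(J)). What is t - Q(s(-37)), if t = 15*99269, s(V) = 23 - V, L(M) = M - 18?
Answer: 151881133/102 ≈ 1.4890e+6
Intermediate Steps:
L(M) = -18 + M
Q(J) = (377 + J)/(-18 + 2*J) (Q(J) = (J + 377)/(J + (-18 + J)) = (377 + J)/(-18 + 2*J))
t = 1489035
t - Q(s(-37)) = 1489035 - (377 + (23 - 1*(-37)))/(2*(-9 + (23 - 1*(-37)))) = 1489035 - (377 + (23 + 37))/(2*(-9 + (23 + 37))) = 1489035 - (377 + 60)/(2*(-9 + 60)) = 1489035 - 437/(2*51) = 1489035 - 1*437/102 = 1489035 - 437/102 = 151881133/102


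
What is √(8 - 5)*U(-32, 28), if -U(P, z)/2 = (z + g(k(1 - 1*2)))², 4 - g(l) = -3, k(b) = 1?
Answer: -2450*√3 ≈ -4243.5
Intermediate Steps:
g(l) = 7 (g(l) = 4 - 1*(-3) = 4 + 3 = 7)
U(P, z) = -2*(7 + z)² (U(P, z) = -2*(z + 7)² = -2*(7 + z)²)
√(8 - 5)*U(-32, 28) = √(8 - 5)*(-2*(7 + 28)²) = √3*(-2*35²) = √3*(-2*1225) = √3*(-2450) = -2450*√3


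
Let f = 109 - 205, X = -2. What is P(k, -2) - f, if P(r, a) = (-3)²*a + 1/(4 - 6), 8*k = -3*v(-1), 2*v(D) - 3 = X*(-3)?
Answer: 155/2 ≈ 77.500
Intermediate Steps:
v(D) = 9/2 (v(D) = 3/2 + (-2*(-3))/2 = 3/2 + (½)*6 = 3/2 + 3 = 9/2)
k = -27/16 (k = (-3*9/2)/8 = (⅛)*(-27/2) = -27/16 ≈ -1.6875)
P(r, a) = -½ + 9*a (P(r, a) = 9*a + 1/(-2) = 9*a - ½ = -½ + 9*a)
f = -96
P(k, -2) - f = (-½ + 9*(-2)) - 1*(-96) = (-½ - 18) + 96 = -37/2 + 96 = 155/2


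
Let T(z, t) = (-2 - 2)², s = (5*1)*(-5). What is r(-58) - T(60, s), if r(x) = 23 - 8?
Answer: -1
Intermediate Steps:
s = -25 (s = 5*(-5) = -25)
T(z, t) = 16 (T(z, t) = (-4)² = 16)
r(x) = 15
r(-58) - T(60, s) = 15 - 1*16 = 15 - 16 = -1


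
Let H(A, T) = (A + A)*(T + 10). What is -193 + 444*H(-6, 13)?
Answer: -122737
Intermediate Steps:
H(A, T) = 2*A*(10 + T) (H(A, T) = (2*A)*(10 + T) = 2*A*(10 + T))
-193 + 444*H(-6, 13) = -193 + 444*(2*(-6)*(10 + 13)) = -193 + 444*(2*(-6)*23) = -193 + 444*(-276) = -193 - 122544 = -122737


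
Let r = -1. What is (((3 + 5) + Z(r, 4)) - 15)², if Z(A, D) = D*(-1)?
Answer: 121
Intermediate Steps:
Z(A, D) = -D
(((3 + 5) + Z(r, 4)) - 15)² = (((3 + 5) - 1*4) - 15)² = ((8 - 4) - 15)² = (4 - 15)² = (-11)² = 121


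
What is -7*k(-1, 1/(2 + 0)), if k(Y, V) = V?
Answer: -7/2 ≈ -3.5000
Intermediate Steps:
-7*k(-1, 1/(2 + 0)) = -7/(2 + 0) = -7/2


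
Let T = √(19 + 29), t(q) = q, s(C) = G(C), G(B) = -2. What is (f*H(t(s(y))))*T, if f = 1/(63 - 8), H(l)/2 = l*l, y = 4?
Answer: 32*√3/55 ≈ 1.0077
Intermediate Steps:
s(C) = -2
H(l) = 2*l² (H(l) = 2*(l*l) = 2*l²)
f = 1/55 ≈ 0.018182
T = 4*√3 (T = √48 = 4*√3 ≈ 6.9282)
(f*H(t(s(y))))*T = ((2*(-2)²)/55)*(4*√3) = ((2*4)/55)*(4*√3) = ((1/55)*8)*(4*√3) = 8*(4*√3)/55 = 32*√3/55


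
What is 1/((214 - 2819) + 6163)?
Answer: 1/3558 ≈ 0.00028106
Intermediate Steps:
1/((214 - 2819) + 6163) = 1/(-2605 + 6163) = 1/3558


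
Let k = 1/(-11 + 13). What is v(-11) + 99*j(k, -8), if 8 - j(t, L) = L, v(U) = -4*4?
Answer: 1568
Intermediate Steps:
v(U) = -16
k = ½ (k = 1/2 = ½ ≈ 0.50000)
j(t, L) = 8 - L
v(-11) + 99*j(k, -8) = -16 + 99*(8 - 1*(-8)) = -16 + 99*(8 + 8) = -16 + 99*16 = -16 + 1584 = 1568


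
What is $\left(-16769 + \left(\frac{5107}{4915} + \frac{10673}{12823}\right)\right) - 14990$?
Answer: $- \frac{2001494459299}{63025045} \approx -31757.0$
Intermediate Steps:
$\left(-16769 + \left(\frac{5107}{4915} + \frac{10673}{12823}\right)\right) - 14990 = \left(-16769 + \frac{117944856}{63025045}\right) - 14990 = - \frac{1056749034749}{63025045} - 14990 = - \frac{2001494459299}{63025045}$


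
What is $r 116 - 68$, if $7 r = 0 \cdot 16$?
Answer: $-68$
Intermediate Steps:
$r = 0$ ($r = \frac{0 \cdot 16}{7} = \frac{1}{7} \cdot 0 = 0$)
$r 116 - 68 = 0 \cdot 116 - 68 = 0 - 68 = -68$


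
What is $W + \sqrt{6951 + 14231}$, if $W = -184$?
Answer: $-184 + \sqrt{21182} \approx -38.46$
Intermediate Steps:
$W + \sqrt{6951 + 14231} = -184 + \sqrt{6951 + 14231} = -184 + \sqrt{21182}$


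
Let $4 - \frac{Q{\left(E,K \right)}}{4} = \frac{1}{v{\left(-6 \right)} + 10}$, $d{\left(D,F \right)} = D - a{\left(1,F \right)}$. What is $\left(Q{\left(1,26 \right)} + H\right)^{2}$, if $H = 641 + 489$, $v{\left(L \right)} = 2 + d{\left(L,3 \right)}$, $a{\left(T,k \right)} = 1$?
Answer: $\frac{32787076}{25} \approx 1.3115 \cdot 10^{6}$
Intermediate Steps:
$d{\left(D,F \right)} = -1 + D$ ($d{\left(D,F \right)} = D - 1 = -1 + D$)
$v{\left(L \right)} = 1 + L$ ($v{\left(L \right)} = 2 + \left(-1 + L\right) = 1 + L$)
$H = 1130$
$Q{\left(E,K \right)} = \frac{76}{5}$ ($Q{\left(E,K \right)} = 16 - \frac{4}{\left(1 - 6\right) + 10} = 16 - \frac{4}{-5 + 10} = 16 - \frac{4}{5} = \frac{76}{5}$)
$\left(Q{\left(1,26 \right)} + H\right)^{2} = \left(\frac{76}{5} + 1130\right)^{2} = \left(\frac{5726}{5}\right)^{2} = \frac{32787076}{25}$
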